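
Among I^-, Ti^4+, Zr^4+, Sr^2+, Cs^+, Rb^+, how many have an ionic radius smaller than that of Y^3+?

Ti^4+: 18 e⁻, Z=22, Zr^4+: 36 e⁻, Z=40, Y^3+: 36 e⁻, Z=39, Sr^2+: 36 e⁻, Z=38, Rb^+: 36 e⁻, Z=37, Cs^+: 54 e⁻, Z=55, I^-: 54 e⁻, Z=53. Ti^4+ < Zr^4+ (same group, 1 shell fewer); Zr^4+ < Y^3+ (both 36 e⁻, Z=40>39); Y^3+ < Sr^2+ (isoelectronic, higher Z=39 is smaller); Sr^2+ < Rb^+ (isoelectronic, higher Z=38 is smaller); Rb^+ < Cs^+ (same group, 1 shell fewer); Cs^+ < I^- (both 54 e⁻, Z=55>53).
Relative to Y^3+, the ions that are smaller are Ti^4+, Zr^4+. Count: 2.

2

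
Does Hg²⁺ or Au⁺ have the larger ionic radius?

These species are isoelectronic with 78 electrons. The only difference is the number of protons: Hg²⁺ (Z=80), Au⁺ (Z=79). The strongest nuclear pull (Hg²⁺) gives the smallest ion.

Au⁺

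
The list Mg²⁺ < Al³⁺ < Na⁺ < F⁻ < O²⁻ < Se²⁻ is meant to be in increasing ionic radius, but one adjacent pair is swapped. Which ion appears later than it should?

Check each adjacent pair. Mg²⁺ and Al³⁺ are reversed: Al³⁺ and Mg²⁺ share 10 electrons; the higher nuclear charge on Al (Z=13) contracts it more, so Al³⁺ < Mg²⁺. No other neighbouring pair contradicts the periodic trends, so Al³⁺ is the ion listed too late.

Al³⁺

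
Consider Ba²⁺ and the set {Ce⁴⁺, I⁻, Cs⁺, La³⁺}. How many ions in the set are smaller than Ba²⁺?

Isoelectronic series (54 e⁻ each). Size is set by nuclear charge: more protons means a smaller ion. Ce⁴⁺ (Z=58), La³⁺ (Z=57), Ba²⁺ (Z=56), Cs⁺ (Z=55), I⁻ (Z=53).
Relative to Ba²⁺, the ions that are smaller are Ce⁴⁺, La³⁺. That's 2.

2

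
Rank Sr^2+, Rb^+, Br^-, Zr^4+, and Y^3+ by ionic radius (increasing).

All of these have 36 electrons (isoelectronic). With the same electron cloud, the ion with the most protons pulls it in tightest. Nuclear charges: Zr^4+ (Z=40), Y^3+ (Z=39), Sr^2+ (Z=38), Rb^+ (Z=37), Br^- (Z=35). Highest Z is smallest.

Zr^4+ < Y^3+ < Sr^2+ < Rb^+ < Br^-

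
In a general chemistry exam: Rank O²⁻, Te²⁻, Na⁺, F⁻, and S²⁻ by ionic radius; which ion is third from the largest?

O²⁻

Electron counts and nuclear charges: Na⁺ has 10 e⁻ (Z=11), F⁻ has 10 e⁻ (Z=9), O²⁻ has 10 e⁻ (Z=8), S²⁻ has 18 e⁻ (Z=16), Te²⁻ has 54 e⁻ (Z=52). Na⁺ < F⁻ (isoelectronic, higher Z=11 is smaller); F⁻ < O²⁻ (both 10 e⁻, Z=9>8); O²⁻ < S²⁻ (same group, period 2 vs 3); S²⁻ < Te²⁻ (same group, period 3 vs 5).
That gives Na⁺ < F⁻ < O²⁻ < S²⁻ < Te²⁻. From the largest end, number 3 is O²⁻.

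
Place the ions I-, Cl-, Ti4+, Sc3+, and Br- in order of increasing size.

Ti4+ < Sc3+ < Cl- < Br- < I-

Work out protons and electrons: Ti4+ has 18 e⁻ (Z=22), Sc3+ has 18 e⁻ (Z=21), Cl- has 18 e⁻ (Z=17), Br- has 36 e⁻ (Z=35), I- has 54 e⁻ (Z=53). Ti4+ < Sc3+ (isoelectronic, higher Z=22 is smaller); Sc3+ < Cl- (both 18 e⁻, Z=21>17); Cl- < Br- (same group, period 3 vs 4); Br- < I- (same group, period 4 vs 5).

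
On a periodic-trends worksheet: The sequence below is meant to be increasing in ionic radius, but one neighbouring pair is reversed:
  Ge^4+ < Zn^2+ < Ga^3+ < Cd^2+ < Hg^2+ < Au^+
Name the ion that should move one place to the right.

Zn^2+

Check each adjacent pair. Zn^2+ and Ga^3+ are reversed: Ga^3+ and Zn^2+ share 28 electrons; the higher nuclear charge on Ga (Z=31) contracts it more, so Ga^3+ < Zn^2+. No other neighbouring pair contradicts the periodic trends, so Zn^2+ is the ion listed too early.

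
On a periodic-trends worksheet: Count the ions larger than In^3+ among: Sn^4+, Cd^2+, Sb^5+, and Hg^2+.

2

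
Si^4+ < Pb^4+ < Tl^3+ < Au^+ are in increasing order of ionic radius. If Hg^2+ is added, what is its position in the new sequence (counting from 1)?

4

Tabulating Z and e⁻: Si^4+ (Z=14, 10 e⁻), Pb^4+ (Z=82, 78 e⁻), Tl^3+ (Z=81, 78 e⁻), Hg^2+ (Z=80, 78 e⁻), Au^+ (Z=79, 78 e⁻). Si^4+ < Pb^4+ (same group, 3 shells fewer); Pb^4+ < Tl^3+ (both 78 e⁻, Z=82>81); Tl^3+ < Hg^2+ (both 78 e⁻, Z=81>80); Hg^2+ < Au^+ (isoelectronic, higher Z=80 is smaller).
The complete sequence is Si^4+ < Pb^4+ < Tl^3+ < Hg^2+ < Au^+. Hg^2+ sits at position 4.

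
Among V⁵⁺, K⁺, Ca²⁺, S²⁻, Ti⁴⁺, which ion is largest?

S²⁻

All of these have 18 electrons (isoelectronic). With the same electron cloud, the ion with the most protons pulls it in tightest. Nuclear charges: V⁵⁺ (Z=23), Ti⁴⁺ (Z=22), Ca²⁺ (Z=20), K⁺ (Z=19), S²⁻ (Z=16). Highest Z is smallest.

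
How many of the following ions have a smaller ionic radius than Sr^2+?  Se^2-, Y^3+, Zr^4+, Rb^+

2

Each ion has 36 electrons. The ranking follows nuclear charge in reverse — greater Z gives a smaller radius. Zr^4+ (Z=40), Y^3+ (Z=39), Sr^2+ (Z=38), Rb^+ (Z=37), Se^2- (Z=34).
Relative to Sr^2+, the ions that are smaller are Zr^4+, Y^3+. So 2 are smaller.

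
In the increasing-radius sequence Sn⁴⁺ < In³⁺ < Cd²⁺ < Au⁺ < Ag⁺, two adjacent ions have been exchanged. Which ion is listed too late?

Ag⁺

The pair Au⁺, Ag⁺ is the wrong way round — same group and charge — period 5 sits above period 6, so Ag⁺ is smaller. All other adjacent pairs agree with periodic trends, so Ag⁺ is the misplaced ion.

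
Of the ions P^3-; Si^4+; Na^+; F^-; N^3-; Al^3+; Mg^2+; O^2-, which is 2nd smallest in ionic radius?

Al^3+

Electron counts and nuclear charges: Si^4+ has 10 e⁻ (Z=14), Al^3+ has 10 e⁻ (Z=13), Mg^2+ has 10 e⁻ (Z=12), Na^+ has 10 e⁻ (Z=11), F^- has 10 e⁻ (Z=9), O^2- has 10 e⁻ (Z=8), N^3- has 10 e⁻ (Z=7), P^3- has 18 e⁻ (Z=15). Si^4+ < Al^3+ (both 10 e⁻, Z=14>13); Al^3+ < Mg^2+ (both 10 e⁻, Z=13>12); Mg^2+ < Na^+ (both 10 e⁻, Z=12>11); Na^+ < F^- (both 10 e⁻, Z=11>9); F^- < O^2- (both 10 e⁻, Z=9>8); O^2- < N^3- (isoelectronic, higher Z=8 is smaller); N^3- < P^3- (same group, period 2 vs 3).
So the order is Si^4+ < Al^3+ < Mg^2+ < Na^+ < F^- < O^2- < N^3- < P^3-; the 2nd-smallest ion is Al^3+.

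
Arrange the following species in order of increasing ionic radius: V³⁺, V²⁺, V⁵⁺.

These are all V ions. Removing more electrons (higher positive charge) pulls the remaining electrons in closer, so V⁵⁺ is smallest and V²⁺ is largest.

V⁵⁺ < V³⁺ < V²⁺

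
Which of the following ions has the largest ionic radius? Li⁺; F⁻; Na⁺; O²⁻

O²⁻

Electron counts and nuclear charges: Li⁺: 2 e⁻, Z=3, Na⁺: 10 e⁻, Z=11, F⁻: 10 e⁻, Z=9, O²⁻: 10 e⁻, Z=8. Li⁺ < Na⁺ (same group, 1 shell fewer); Na⁺ < F⁻ (both 10 e⁻, Z=11>9); F⁻ < O²⁻ (isoelectronic, higher Z=9 is smaller).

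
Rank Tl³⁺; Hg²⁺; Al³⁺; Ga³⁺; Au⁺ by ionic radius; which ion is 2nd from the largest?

Hg²⁺

Electron counts and nuclear charges: Al³⁺: 10 e⁻, Z=13, Ga³⁺: 28 e⁻, Z=31, Tl³⁺: 78 e⁻, Z=81, Hg²⁺: 78 e⁻, Z=80, Au⁺: 78 e⁻, Z=79. Al³⁺ < Ga³⁺ (same group, period 3 vs 4); Ga³⁺ < Tl³⁺ (same group, period 4 vs 6); Tl³⁺ < Hg²⁺ (isoelectronic, higher Z=81 is smaller); Hg²⁺ < Au⁺ (isoelectronic, higher Z=80 is smaller).
That gives Al³⁺ < Ga³⁺ < Tl³⁺ < Hg²⁺ < Au⁺. From the largest end, number 2 is Hg²⁺.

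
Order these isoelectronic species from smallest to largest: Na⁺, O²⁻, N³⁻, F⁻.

Na⁺ < F⁻ < O²⁻ < N³⁻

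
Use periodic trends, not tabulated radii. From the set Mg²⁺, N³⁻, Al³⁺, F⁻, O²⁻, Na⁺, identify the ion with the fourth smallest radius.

F⁻

Isoelectronic series (10 e⁻ each). Size is set by nuclear charge: more protons means a smaller ion. Al³⁺ (Z=13), Mg²⁺ (Z=12), Na⁺ (Z=11), F⁻ (Z=9), O²⁻ (Z=8), N³⁻ (Z=7).
Ordering: Al³⁺ < Mg²⁺ < Na⁺ < F⁻ < O²⁻ < N³⁻. The fourth smallest is F⁻.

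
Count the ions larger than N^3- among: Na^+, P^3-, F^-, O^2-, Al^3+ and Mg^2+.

Al^3+: 10 e⁻, Z=13, Mg^2+: 10 e⁻, Z=12, Na^+: 10 e⁻, Z=11, F^-: 10 e⁻, Z=9, O^2-: 10 e⁻, Z=8, N^3-: 10 e⁻, Z=7, P^3-: 18 e⁻, Z=15. Al^3+ < Mg^2+ (both 10 e⁻, Z=13>12); Mg^2+ < Na^+ (both 10 e⁻, Z=12>11); Na^+ < F^- (both 10 e⁻, Z=11>9); F^- < O^2- (both 10 e⁻, Z=9>8); O^2- < N^3- (isoelectronic, higher Z=8 is smaller); N^3- < P^3- (same group, period 2 vs 3).
Placing each against N^3-: smaller — Al^3+, Mg^2+, Na^+, F^-, O^2-; larger — P^3-. So 1 is larger.

1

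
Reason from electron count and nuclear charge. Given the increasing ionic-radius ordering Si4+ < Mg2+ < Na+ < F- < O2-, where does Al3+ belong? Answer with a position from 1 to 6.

These species are isoelectronic with 10 electrons. The only difference is the number of protons: Si4+ (Z=14), Al3+ (Z=13), Mg2+ (Z=12), Na+ (Z=11), F- (Z=9), O2- (Z=8). The strongest nuclear pull (Si4+) gives the smallest ion.
With Al3+ included the full order is Si4+ < Al3+ < Mg2+ < Na+ < F- < O2-, so it takes position 2.

2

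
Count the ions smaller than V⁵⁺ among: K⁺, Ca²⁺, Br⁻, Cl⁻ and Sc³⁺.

0

Tabulating Z and e⁻: V⁵⁺: 18 e⁻, Z=23, Sc³⁺: 18 e⁻, Z=21, Ca²⁺: 18 e⁻, Z=20, K⁺: 18 e⁻, Z=19, Cl⁻: 18 e⁻, Z=17, Br⁻: 36 e⁻, Z=35. V⁵⁺ < Sc³⁺ (isoelectronic, higher Z=23 is smaller); Sc³⁺ < Ca²⁺ (both 18 e⁻, Z=21>20); Ca²⁺ < K⁺ (both 18 e⁻, Z=20>19); K⁺ < Cl⁻ (both 18 e⁻, Z=19>17); Cl⁻ < Br⁻ (same group, period 3 vs 4).
Ordering all of them (including V⁵⁺) by radius gives V⁵⁺ < Sc³⁺ < Ca²⁺ < K⁺ < Cl⁻ < Br⁻. So 0 are smaller.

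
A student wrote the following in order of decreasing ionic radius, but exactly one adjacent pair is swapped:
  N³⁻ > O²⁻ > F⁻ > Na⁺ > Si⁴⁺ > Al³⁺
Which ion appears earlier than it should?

Si⁴⁺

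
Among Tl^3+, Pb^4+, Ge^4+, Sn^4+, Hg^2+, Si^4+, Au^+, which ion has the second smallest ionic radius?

Tabulating Z and e⁻: Si^4+: 10 e⁻, Z=14, Ge^4+: 28 e⁻, Z=32, Sn^4+: 46 e⁻, Z=50, Pb^4+: 78 e⁻, Z=82, Tl^3+: 78 e⁻, Z=81, Hg^2+: 78 e⁻, Z=80, Au^+: 78 e⁻, Z=79. Si^4+ < Ge^4+ (same group, period 3 vs 4); Ge^4+ < Sn^4+ (same group, 1 shell fewer); Sn^4+ < Pb^4+ (same group, 1 shell fewer); Pb^4+ < Tl^3+ (isoelectronic, higher Z=82 is smaller); Tl^3+ < Hg^2+ (isoelectronic, higher Z=81 is smaller); Hg^2+ < Au^+ (isoelectronic, higher Z=80 is smaller).
Ordering: Si^4+ < Ge^4+ < Sn^4+ < Pb^4+ < Tl^3+ < Hg^2+ < Au^+. The second smallest is Ge^4+.

Ge^4+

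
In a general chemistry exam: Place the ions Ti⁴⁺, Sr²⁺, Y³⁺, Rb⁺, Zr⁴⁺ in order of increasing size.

Ti⁴⁺ < Zr⁴⁺ < Y³⁺ < Sr²⁺ < Rb⁺

Tabulating Z and e⁻: Ti⁴⁺ (Z=22, 18 e⁻), Zr⁴⁺ (Z=40, 36 e⁻), Y³⁺ (Z=39, 36 e⁻), Sr²⁺ (Z=38, 36 e⁻), Rb⁺ (Z=37, 36 e⁻). Ti⁴⁺ < Zr⁴⁺ (same group, period 4 vs 5); Zr⁴⁺ < Y³⁺ (both 36 e⁻, Z=40>39); Y³⁺ < Sr²⁺ (isoelectronic, higher Z=39 is smaller); Sr²⁺ < Rb⁺ (both 36 e⁻, Z=38>37).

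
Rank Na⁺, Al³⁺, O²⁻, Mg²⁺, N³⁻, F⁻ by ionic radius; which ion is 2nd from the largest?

Each ion has 10 electrons. The ranking follows nuclear charge in reverse — greater Z gives a smaller radius. Al³⁺ (Z=13), Mg²⁺ (Z=12), Na⁺ (Z=11), F⁻ (Z=9), O²⁻ (Z=8), N³⁻ (Z=7).
That gives Al³⁺ < Mg²⁺ < Na⁺ < F⁻ < O²⁻ < N³⁻. From the largest end, number 2 is O²⁻.

O²⁻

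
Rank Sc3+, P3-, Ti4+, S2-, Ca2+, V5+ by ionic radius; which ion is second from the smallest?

Ti4+

All of these have 18 electrons (isoelectronic). With the same electron cloud, the ion with the most protons pulls it in tightest. Nuclear charges: V5+ (Z=23), Ti4+ (Z=22), Sc3+ (Z=21), Ca2+ (Z=20), S2- (Z=16), P3- (Z=15). Highest Z is smallest.
That gives V5+ < Ti4+ < Sc3+ < Ca2+ < S2- < P3-. From the smallest end, number 2 is Ti4+.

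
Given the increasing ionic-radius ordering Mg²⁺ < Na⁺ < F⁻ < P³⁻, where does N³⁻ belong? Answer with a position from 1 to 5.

4

Tabulating Z and e⁻: Mg²⁺ (Z=12, 10 e⁻), Na⁺ (Z=11, 10 e⁻), F⁻ (Z=9, 10 e⁻), N³⁻ (Z=7, 10 e⁻), P³⁻ (Z=15, 18 e⁻). Mg²⁺ < Na⁺ (both 10 e⁻, Z=12>11); Na⁺ < F⁻ (both 10 e⁻, Z=11>9); F⁻ < N³⁻ (isoelectronic, higher Z=9 is smaller); N³⁻ < P³⁻ (same group, period 2 vs 3).
With N³⁻ included the full order is Mg²⁺ < Na⁺ < F⁻ < N³⁻ < P³⁻, so it takes position 4.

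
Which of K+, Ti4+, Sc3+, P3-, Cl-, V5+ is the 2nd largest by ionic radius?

Each ion has 18 electrons. The ranking follows nuclear charge in reverse — greater Z gives a smaller radius. V5+ (Z=23), Ti4+ (Z=22), Sc3+ (Z=21), K+ (Z=19), Cl- (Z=17), P3- (Z=15).
Ordering: V5+ < Ti4+ < Sc3+ < K+ < Cl- < P3-. The 2nd largest is Cl-.

Cl-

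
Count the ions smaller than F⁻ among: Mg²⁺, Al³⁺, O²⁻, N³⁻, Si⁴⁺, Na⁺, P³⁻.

Electron counts and nuclear charges: Si⁴⁺ has 10 e⁻ (Z=14), Al³⁺ has 10 e⁻ (Z=13), Mg²⁺ has 10 e⁻ (Z=12), Na⁺ has 10 e⁻ (Z=11), F⁻ has 10 e⁻ (Z=9), O²⁻ has 10 e⁻ (Z=8), N³⁻ has 10 e⁻ (Z=7), P³⁻ has 18 e⁻ (Z=15). Si⁴⁺ < Al³⁺ (both 10 e⁻, Z=14>13); Al³⁺ < Mg²⁺ (both 10 e⁻, Z=13>12); Mg²⁺ < Na⁺ (both 10 e⁻, Z=12>11); Na⁺ < F⁻ (both 10 e⁻, Z=11>9); F⁻ < O²⁻ (both 10 e⁻, Z=9>8); O²⁻ < N³⁻ (isoelectronic, higher Z=8 is smaller); N³⁻ < P³⁻ (same group, period 2 vs 3).
Placing each against F⁻: smaller — Si⁴⁺, Al³⁺, Mg²⁺, Na⁺; larger — O²⁻, N³⁻, P³⁻. So 4 are smaller.

4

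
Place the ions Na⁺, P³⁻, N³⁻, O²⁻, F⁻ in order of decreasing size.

P³⁻ > N³⁻ > O²⁻ > F⁻ > Na⁺

Na⁺ (Z=11, 10 e⁻), F⁻ (Z=9, 10 e⁻), O²⁻ (Z=8, 10 e⁻), N³⁻ (Z=7, 10 e⁻), P³⁻ (Z=15, 18 e⁻). Na⁺ < F⁻ (both 10 e⁻, Z=11>9); F⁻ < O²⁻ (both 10 e⁻, Z=9>8); O²⁻ < N³⁻ (both 10 e⁻, Z=8>7); N³⁻ < P³⁻ (same group, period 2 vs 3).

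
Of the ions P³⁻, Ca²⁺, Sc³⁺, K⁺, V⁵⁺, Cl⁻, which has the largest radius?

P³⁻

Isoelectronic series (18 e⁻ each). Size is set by nuclear charge: more protons means a smaller ion. V⁵⁺ (Z=23), Sc³⁺ (Z=21), Ca²⁺ (Z=20), K⁺ (Z=19), Cl⁻ (Z=17), P³⁻ (Z=15).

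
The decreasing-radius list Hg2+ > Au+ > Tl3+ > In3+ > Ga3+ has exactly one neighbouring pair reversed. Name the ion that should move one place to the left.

Au+

Check each adjacent pair. Hg2+ and Au+ are reversed: they are isoelectronic (78 e⁻) and Hg has more protons than Au (80 vs 79), making Hg2+ smaller. No other neighbouring pair contradicts the periodic trends, so Au+ is the ion listed too late.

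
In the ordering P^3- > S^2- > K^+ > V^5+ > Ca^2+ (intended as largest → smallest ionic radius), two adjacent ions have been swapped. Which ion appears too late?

Compare adjacent ions: both have 18 electrons but Z(V)=23 > Z(Ca)=20, so V^5+ should be the smaller of the two — yet in this decreasing list V^5+ sits before Ca^2+. Nothing else is reversed, so Ca^2+ should move one place to the left.

Ca^2+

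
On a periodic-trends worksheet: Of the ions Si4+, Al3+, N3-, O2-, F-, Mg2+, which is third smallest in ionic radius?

Mg2+

Isoelectronic series (10 e⁻ each). Size is set by nuclear charge: more protons means a smaller ion. Si4+ (Z=14), Al3+ (Z=13), Mg2+ (Z=12), F- (Z=9), O2- (Z=8), N3- (Z=7).
Ordering: Si4+ < Al3+ < Mg2+ < F- < O2- < N3-. The third smallest is Mg2+.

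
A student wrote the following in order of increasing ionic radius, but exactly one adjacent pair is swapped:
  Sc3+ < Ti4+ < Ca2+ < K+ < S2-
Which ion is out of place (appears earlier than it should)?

Sc3+

The pair Sc3+, Ti4+ is the wrong way round — both have 18 electrons but Z(Ti)=22 > Z(Sc)=21, so Ti4+ should be the smaller of the two. All other adjacent pairs agree with periodic trends, so Sc3+ is the misplaced ion.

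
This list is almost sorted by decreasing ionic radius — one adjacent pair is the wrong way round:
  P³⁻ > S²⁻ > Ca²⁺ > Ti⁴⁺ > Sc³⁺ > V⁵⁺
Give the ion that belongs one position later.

Ti⁴⁺

The pair Ti⁴⁺, Sc³⁺ is the wrong way round — they are isoelectronic (18 e⁻) and Ti has more protons than Sc (22 vs 21), making Ti⁴⁺ smaller. All other adjacent pairs agree with periodic trends, so Ti⁴⁺ is the misplaced ion.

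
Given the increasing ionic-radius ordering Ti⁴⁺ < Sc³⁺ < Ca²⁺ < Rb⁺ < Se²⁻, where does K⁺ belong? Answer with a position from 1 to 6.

Tabulating Z and e⁻: Ti⁴⁺ (Z=22, 18 e⁻), Sc³⁺ (Z=21, 18 e⁻), Ca²⁺ (Z=20, 18 e⁻), K⁺ (Z=19, 18 e⁻), Rb⁺ (Z=37, 36 e⁻), Se²⁻ (Z=34, 36 e⁻). Ti⁴⁺ < Sc³⁺ (isoelectronic, higher Z=22 is smaller); Sc³⁺ < Ca²⁺ (isoelectronic, higher Z=21 is smaller); Ca²⁺ < K⁺ (isoelectronic, higher Z=20 is smaller); K⁺ < Rb⁺ (same group, period 4 vs 5); Rb⁺ < Se²⁻ (both 36 e⁻, Z=37>34).
With K⁺ included the full order is Ti⁴⁺ < Sc³⁺ < Ca²⁺ < K⁺ < Rb⁺ < Se²⁻, so it takes position 4.

4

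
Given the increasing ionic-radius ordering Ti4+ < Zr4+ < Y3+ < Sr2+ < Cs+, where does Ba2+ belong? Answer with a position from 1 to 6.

5

Work out protons and electrons: Ti4+: 18 e⁻, Z=22, Zr4+: 36 e⁻, Z=40, Y3+: 36 e⁻, Z=39, Sr2+: 36 e⁻, Z=38, Ba2+: 54 e⁻, Z=56, Cs+: 54 e⁻, Z=55. Ti4+ < Zr4+ (same group, 1 shell fewer); Zr4+ < Y3+ (both 36 e⁻, Z=40>39); Y3+ < Sr2+ (both 36 e⁻, Z=39>38); Sr2+ < Ba2+ (same group, 1 shell fewer); Ba2+ < Cs+ (both 54 e⁻, Z=56>55).
The complete sequence is Ti4+ < Zr4+ < Y3+ < Sr2+ < Ba2+ < Cs+. Ba2+ sits at position 5.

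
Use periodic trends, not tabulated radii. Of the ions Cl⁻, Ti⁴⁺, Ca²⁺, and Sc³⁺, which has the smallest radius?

Isoelectronic series (18 e⁻ each). Size is set by nuclear charge: more protons means a smaller ion. Ti⁴⁺ (Z=22), Sc³⁺ (Z=21), Ca²⁺ (Z=20), Cl⁻ (Z=17).

Ti⁴⁺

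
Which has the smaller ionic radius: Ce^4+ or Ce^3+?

For a single element, ionic radius drops as positive charge rises — Ce^4+ < Ce^3+.

Ce^4+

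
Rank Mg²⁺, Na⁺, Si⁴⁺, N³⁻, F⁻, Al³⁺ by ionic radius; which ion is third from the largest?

Na⁺

Each ion has 10 electrons. The ranking follows nuclear charge in reverse — greater Z gives a smaller radius. Si⁴⁺ (Z=14), Al³⁺ (Z=13), Mg²⁺ (Z=12), Na⁺ (Z=11), F⁻ (Z=9), N³⁻ (Z=7).
So the order is Si⁴⁺ < Al³⁺ < Mg²⁺ < Na⁺ < F⁻ < N³⁻; the 3rd-largest ion is Na⁺.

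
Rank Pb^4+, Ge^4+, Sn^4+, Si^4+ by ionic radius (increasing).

Same group, same charge. Going down the group adds an extra shell of electrons, so the ion gets larger: Si^4+ is highest in the group and smallest.

Si^4+ < Ge^4+ < Sn^4+ < Pb^4+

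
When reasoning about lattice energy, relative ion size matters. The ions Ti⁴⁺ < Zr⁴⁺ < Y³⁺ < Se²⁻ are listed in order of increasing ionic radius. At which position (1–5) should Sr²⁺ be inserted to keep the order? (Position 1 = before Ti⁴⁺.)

Ti⁴⁺: 18 e⁻, Z=22, Zr⁴⁺: 36 e⁻, Z=40, Y³⁺: 36 e⁻, Z=39, Sr²⁺: 36 e⁻, Z=38, Se²⁻: 36 e⁻, Z=34. Ti⁴⁺ < Zr⁴⁺ (same group, 1 shell fewer); Zr⁴⁺ < Y³⁺ (both 36 e⁻, Z=40>39); Y³⁺ < Sr²⁺ (isoelectronic, higher Z=39 is smaller); Sr²⁺ < Se²⁻ (isoelectronic, higher Z=38 is smaller).
Putting Sr²⁺ in gives Ti⁴⁺ < Zr⁴⁺ < Y³⁺ < Sr²⁺ < Se²⁻; it lands at slot 4.

4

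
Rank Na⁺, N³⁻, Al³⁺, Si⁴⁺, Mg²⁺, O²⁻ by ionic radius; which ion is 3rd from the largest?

Na⁺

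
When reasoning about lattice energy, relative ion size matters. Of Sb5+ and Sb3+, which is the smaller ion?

These are all Sb ions. Removing more electrons (higher positive charge) pulls the remaining electrons in closer, so Sb5+ is smallest and Sb3+ is largest.

Sb5+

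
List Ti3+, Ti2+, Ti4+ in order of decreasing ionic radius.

Ti2+ > Ti3+ > Ti4+

These are all Ti ions. Removing more electrons (higher positive charge) pulls the remaining electrons in closer, so Ti4+ is smallest and Ti2+ is largest.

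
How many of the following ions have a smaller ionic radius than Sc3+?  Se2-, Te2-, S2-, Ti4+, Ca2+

Tabulating Z and e⁻: Ti4+ (Z=22, 18 e⁻), Sc3+ (Z=21, 18 e⁻), Ca2+ (Z=20, 18 e⁻), S2- (Z=16, 18 e⁻), Se2- (Z=34, 36 e⁻), Te2- (Z=52, 54 e⁻). Ti4+ < Sc3+ (both 18 e⁻, Z=22>21); Sc3+ < Ca2+ (both 18 e⁻, Z=21>20); Ca2+ < S2- (both 18 e⁻, Z=20>16); S2- < Se2- (same group, 1 shell fewer); Se2- < Te2- (same group, 1 shell fewer).
Ordering all of them (including Sc3+) by radius gives Ti4+ < Sc3+ < Ca2+ < S2- < Se2- < Te2-. So 1 is smaller.

1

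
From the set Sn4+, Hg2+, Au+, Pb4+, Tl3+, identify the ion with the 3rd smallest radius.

First list Z and electron count for each: Sn4+ (Z=50, 46 e⁻), Pb4+ (Z=82, 78 e⁻), Tl3+ (Z=81, 78 e⁻), Hg2+ (Z=80, 78 e⁻), Au+ (Z=79, 78 e⁻). Sn4+ < Pb4+ (same group, 1 shell fewer); Pb4+ < Tl3+ (isoelectronic, higher Z=82 is smaller); Tl3+ < Hg2+ (isoelectronic, higher Z=81 is smaller); Hg2+ < Au+ (both 78 e⁻, Z=80>79).
That gives Sn4+ < Pb4+ < Tl3+ < Hg2+ < Au+. From the smallest end, number 3 is Tl3+.

Tl3+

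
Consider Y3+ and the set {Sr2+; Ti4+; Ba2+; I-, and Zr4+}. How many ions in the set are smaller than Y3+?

2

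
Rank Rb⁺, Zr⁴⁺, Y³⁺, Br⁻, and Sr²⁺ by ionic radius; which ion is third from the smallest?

Sr²⁺

Isoelectronic series (36 e⁻ each). Size is set by nuclear charge: more protons means a smaller ion. Zr⁴⁺ (Z=40), Y³⁺ (Z=39), Sr²⁺ (Z=38), Rb⁺ (Z=37), Br⁻ (Z=35).
So the order is Zr⁴⁺ < Y³⁺ < Sr²⁺ < Rb⁺ < Br⁻; the 3rd-smallest ion is Sr²⁺.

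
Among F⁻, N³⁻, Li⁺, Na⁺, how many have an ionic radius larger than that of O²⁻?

First list Z and electron count for each: Li⁺: 2 e⁻, Z=3, Na⁺: 10 e⁻, Z=11, F⁻: 10 e⁻, Z=9, O²⁻: 10 e⁻, Z=8, N³⁻: 10 e⁻, Z=7. Li⁺ < Na⁺ (same group, period 2 vs 3); Na⁺ < F⁻ (both 10 e⁻, Z=11>9); F⁻ < O²⁻ (isoelectronic, higher Z=9 is smaller); O²⁻ < N³⁻ (both 10 e⁻, Z=8>7).
Ordering all of them (including O²⁻) by radius gives Li⁺ < Na⁺ < F⁻ < O²⁻ < N³⁻. Count: 1.

1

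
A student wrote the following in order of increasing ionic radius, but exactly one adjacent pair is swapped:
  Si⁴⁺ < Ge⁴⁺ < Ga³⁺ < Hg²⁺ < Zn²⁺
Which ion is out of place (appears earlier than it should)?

The pair Hg²⁺, Zn²⁺ is the wrong way round — Zn²⁺ and Hg²⁺ are in one column with the same charge; the lighter period-4 ion has 2 fewer shells and is smaller. All other adjacent pairs agree with periodic trends, so Hg²⁺ is the misplaced ion.

Hg²⁺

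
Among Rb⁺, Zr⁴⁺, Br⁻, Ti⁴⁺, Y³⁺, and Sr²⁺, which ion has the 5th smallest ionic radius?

First list Z and electron count for each: Ti⁴⁺ has 18 e⁻ (Z=22), Zr⁴⁺ has 36 e⁻ (Z=40), Y³⁺ has 36 e⁻ (Z=39), Sr²⁺ has 36 e⁻ (Z=38), Rb⁺ has 36 e⁻ (Z=37), Br⁻ has 36 e⁻ (Z=35). Ti⁴⁺ < Zr⁴⁺ (same group, period 4 vs 5); Zr⁴⁺ < Y³⁺ (isoelectronic, higher Z=40 is smaller); Y³⁺ < Sr²⁺ (both 36 e⁻, Z=39>38); Sr²⁺ < Rb⁺ (isoelectronic, higher Z=38 is smaller); Rb⁺ < Br⁻ (both 36 e⁻, Z=37>35).
Full ascending order: Ti⁴⁺ < Zr⁴⁺ < Y³⁺ < Sr²⁺ < Rb⁺ < Br⁻. Counting from the smallest, position 5 is Rb⁺.

Rb⁺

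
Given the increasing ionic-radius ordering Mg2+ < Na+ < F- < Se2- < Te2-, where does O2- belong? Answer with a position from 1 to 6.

4

Tabulating Z and e⁻: Mg2+: 10 e⁻, Z=12, Na+: 10 e⁻, Z=11, F-: 10 e⁻, Z=9, O2-: 10 e⁻, Z=8, Se2-: 36 e⁻, Z=34, Te2-: 54 e⁻, Z=52. Mg2+ < Na+ (isoelectronic, higher Z=12 is smaller); Na+ < F- (isoelectronic, higher Z=11 is smaller); F- < O2- (both 10 e⁻, Z=9>8); O2- < Se2- (same group, 2 shells fewer); Se2- < Te2- (same group, 1 shell fewer).
The complete sequence is Mg2+ < Na+ < F- < O2- < Se2- < Te2-. O2- sits at position 4.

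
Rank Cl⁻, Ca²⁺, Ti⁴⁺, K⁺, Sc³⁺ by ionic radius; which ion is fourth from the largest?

Sc³⁺

Each ion has 18 electrons. The ranking follows nuclear charge in reverse — greater Z gives a smaller radius. Ti⁴⁺ (Z=22), Sc³⁺ (Z=21), Ca²⁺ (Z=20), K⁺ (Z=19), Cl⁻ (Z=17).
Full ascending order: Ti⁴⁺ < Sc³⁺ < Ca²⁺ < K⁺ < Cl⁻. Counting from the largest, position 4 is Sc³⁺.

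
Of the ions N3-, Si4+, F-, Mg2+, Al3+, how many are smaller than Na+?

3

Isoelectronic series (10 e⁻ each). Size is set by nuclear charge: more protons means a smaller ion. Si4+ (Z=14), Al3+ (Z=13), Mg2+ (Z=12), Na+ (Z=11), F- (Z=9), N3- (Z=7).
Ordering all of them (including Na+) by radius gives Si4+ < Al3+ < Mg2+ < Na+ < F- < N3-. That's 3.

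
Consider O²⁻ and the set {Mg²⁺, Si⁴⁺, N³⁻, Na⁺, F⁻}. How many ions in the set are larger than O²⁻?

1

These species are isoelectronic with 10 electrons. The only difference is the number of protons: Si⁴⁺ (Z=14), Mg²⁺ (Z=12), Na⁺ (Z=11), F⁻ (Z=9), O²⁻ (Z=8), N³⁻ (Z=7). The strongest nuclear pull (Si⁴⁺) gives the smallest ion.
Ordering all of them (including O²⁻) by radius gives Si⁴⁺ < Mg²⁺ < Na⁺ < F⁻ < O²⁻ < N³⁻. Count: 1.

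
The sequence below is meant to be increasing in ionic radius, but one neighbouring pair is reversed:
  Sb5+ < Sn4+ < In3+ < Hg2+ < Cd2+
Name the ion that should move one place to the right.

Hg2+

Check each adjacent pair. Hg2+ and Cd2+ are reversed: both in group 12 with the same charge; Cd2+ (period 5) has the smaller radius. No other neighbouring pair contradicts the periodic trends, so Hg2+ is the ion listed too early.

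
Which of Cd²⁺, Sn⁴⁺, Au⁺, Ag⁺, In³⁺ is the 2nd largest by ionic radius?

Ag⁺

Electron counts and nuclear charges: Sn⁴⁺ has 46 e⁻ (Z=50), In³⁺ has 46 e⁻ (Z=49), Cd²⁺ has 46 e⁻ (Z=48), Ag⁺ has 46 e⁻ (Z=47), Au⁺ has 78 e⁻ (Z=79). Sn⁴⁺ < In³⁺ (both 46 e⁻, Z=50>49); In³⁺ < Cd²⁺ (both 46 e⁻, Z=49>48); Cd²⁺ < Ag⁺ (isoelectronic, higher Z=48 is smaller); Ag⁺ < Au⁺ (same group, period 5 vs 6).
Ordering: Sn⁴⁺ < In³⁺ < Cd²⁺ < Ag⁺ < Au⁺. The 2nd largest is Ag⁺.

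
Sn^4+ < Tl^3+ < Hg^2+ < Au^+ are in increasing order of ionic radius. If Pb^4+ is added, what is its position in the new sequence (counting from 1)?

2

First list Z and electron count for each: Sn^4+: 46 e⁻, Z=50, Pb^4+: 78 e⁻, Z=82, Tl^3+: 78 e⁻, Z=81, Hg^2+: 78 e⁻, Z=80, Au^+: 78 e⁻, Z=79. Sn^4+ < Pb^4+ (same group, 1 shell fewer); Pb^4+ < Tl^3+ (isoelectronic, higher Z=82 is smaller); Tl^3+ < Hg^2+ (isoelectronic, higher Z=81 is smaller); Hg^2+ < Au^+ (both 78 e⁻, Z=80>79).
The complete sequence is Sn^4+ < Pb^4+ < Tl^3+ < Hg^2+ < Au^+. Pb^4+ sits at position 2.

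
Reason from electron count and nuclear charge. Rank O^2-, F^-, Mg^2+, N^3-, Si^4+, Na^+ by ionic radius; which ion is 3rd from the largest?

Each ion has 10 electrons. The ranking follows nuclear charge in reverse — greater Z gives a smaller radius. Si^4+ (Z=14), Mg^2+ (Z=12), Na^+ (Z=11), F^- (Z=9), O^2- (Z=8), N^3- (Z=7).
So the order is Si^4+ < Mg^2+ < Na^+ < F^- < O^2- < N^3-; the 3rd-largest ion is F^-.

F^-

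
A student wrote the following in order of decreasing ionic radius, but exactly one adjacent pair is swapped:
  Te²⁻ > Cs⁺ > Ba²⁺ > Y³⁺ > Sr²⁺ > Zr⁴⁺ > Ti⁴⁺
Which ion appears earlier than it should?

Y³⁺

Check each adjacent pair. Y³⁺ and Sr²⁺ are reversed: they are isoelectronic (36 e⁻) and Y has more protons than Sr (39 vs 38), making Y³⁺ smaller. No other neighbouring pair contradicts the periodic trends, so Y³⁺ is the ion listed too early.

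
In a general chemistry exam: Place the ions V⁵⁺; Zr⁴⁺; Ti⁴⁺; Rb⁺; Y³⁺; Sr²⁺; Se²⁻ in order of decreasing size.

Se²⁻ > Rb⁺ > Sr²⁺ > Y³⁺ > Zr⁴⁺ > Ti⁴⁺ > V⁵⁺

V⁵⁺ has 18 e⁻ (Z=23), Ti⁴⁺ has 18 e⁻ (Z=22), Zr⁴⁺ has 36 e⁻ (Z=40), Y³⁺ has 36 e⁻ (Z=39), Sr²⁺ has 36 e⁻ (Z=38), Rb⁺ has 36 e⁻ (Z=37), Se²⁻ has 36 e⁻ (Z=34). V⁵⁺ < Ti⁴⁺ (both 18 e⁻, Z=23>22); Ti⁴⁺ < Zr⁴⁺ (same group, period 4 vs 5); Zr⁴⁺ < Y³⁺ (isoelectronic, higher Z=40 is smaller); Y³⁺ < Sr²⁺ (isoelectronic, higher Z=39 is smaller); Sr²⁺ < Rb⁺ (isoelectronic, higher Z=38 is smaller); Rb⁺ < Se²⁻ (isoelectronic, higher Z=37 is smaller).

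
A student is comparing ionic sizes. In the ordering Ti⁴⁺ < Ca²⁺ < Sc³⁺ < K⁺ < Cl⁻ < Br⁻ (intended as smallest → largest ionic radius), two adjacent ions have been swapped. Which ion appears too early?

The pair Ca²⁺, Sc³⁺ is the wrong way round — both have 18 electrons but Z(Sc)=21 > Z(Ca)=20, so Sc³⁺ should be the smaller of the two. All other adjacent pairs agree with periodic trends, so Ca²⁺ is the misplaced ion.

Ca²⁺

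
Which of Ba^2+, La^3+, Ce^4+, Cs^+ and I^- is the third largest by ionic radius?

Each ion has 54 electrons. The ranking follows nuclear charge in reverse — greater Z gives a smaller radius. Ce^4+ (Z=58), La^3+ (Z=57), Ba^2+ (Z=56), Cs^+ (Z=55), I^- (Z=53).
So the order is Ce^4+ < La^3+ < Ba^2+ < Cs^+ < I^-; the 3rd-largest ion is Ba^2+.

Ba^2+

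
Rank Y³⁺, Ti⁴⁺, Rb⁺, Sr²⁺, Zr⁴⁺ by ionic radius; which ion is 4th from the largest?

Zr⁴⁺

Work out protons and electrons: Ti⁴⁺: 18 e⁻, Z=22, Zr⁴⁺: 36 e⁻, Z=40, Y³⁺: 36 e⁻, Z=39, Sr²⁺: 36 e⁻, Z=38, Rb⁺: 36 e⁻, Z=37. Ti⁴⁺ < Zr⁴⁺ (same group, period 4 vs 5); Zr⁴⁺ < Y³⁺ (both 36 e⁻, Z=40>39); Y³⁺ < Sr²⁺ (isoelectronic, higher Z=39 is smaller); Sr²⁺ < Rb⁺ (both 36 e⁻, Z=38>37).
Full ascending order: Ti⁴⁺ < Zr⁴⁺ < Y³⁺ < Sr²⁺ < Rb⁺. Counting from the largest, position 4 is Zr⁴⁺.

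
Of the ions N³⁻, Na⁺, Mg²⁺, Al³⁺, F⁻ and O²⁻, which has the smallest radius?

These species are isoelectronic with 10 electrons. The only difference is the number of protons: Al³⁺ (Z=13), Mg²⁺ (Z=12), Na⁺ (Z=11), F⁻ (Z=9), O²⁻ (Z=8), N³⁻ (Z=7). The strongest nuclear pull (Al³⁺) gives the smallest ion.

Al³⁺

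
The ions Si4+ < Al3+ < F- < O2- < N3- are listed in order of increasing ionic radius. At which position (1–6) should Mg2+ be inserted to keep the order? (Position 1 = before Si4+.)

3

All of these have 10 electrons (isoelectronic). With the same electron cloud, the ion with the most protons pulls it in tightest. Nuclear charges: Si4+ (Z=14), Al3+ (Z=13), Mg2+ (Z=12), F- (Z=9), O2- (Z=8), N3- (Z=7). Highest Z is smallest.
With Mg2+ included the full order is Si4+ < Al3+ < Mg2+ < F- < O2- < N3-, so it takes position 3.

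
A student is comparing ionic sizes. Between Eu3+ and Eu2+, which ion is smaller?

Eu3+

Same element, different charge: the more highly charged cation has fewer electrons and a greater effective nuclear charge per electron, making Eu3+ the smallest.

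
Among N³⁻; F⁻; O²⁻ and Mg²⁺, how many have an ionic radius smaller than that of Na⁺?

These species are isoelectronic with 10 electrons. The only difference is the number of protons: Mg²⁺ (Z=12), Na⁺ (Z=11), F⁻ (Z=9), O²⁻ (Z=8), N³⁻ (Z=7). The strongest nuclear pull (Mg²⁺) gives the smallest ion.
Overall: Mg²⁺ < Na⁺ < F⁻ < O²⁻ < N³⁻. Na⁺ has 1 below it and 3 above. That's 1.

1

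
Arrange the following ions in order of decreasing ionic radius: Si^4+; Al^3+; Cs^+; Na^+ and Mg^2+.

Si^4+ has 10 e⁻ (Z=14), Al^3+ has 10 e⁻ (Z=13), Mg^2+ has 10 e⁻ (Z=12), Na^+ has 10 e⁻ (Z=11), Cs^+ has 54 e⁻ (Z=55). Si^4+ < Al^3+ (both 10 e⁻, Z=14>13); Al^3+ < Mg^2+ (both 10 e⁻, Z=13>12); Mg^2+ < Na^+ (isoelectronic, higher Z=12 is smaller); Na^+ < Cs^+ (same group, 3 shells fewer).

Cs^+ > Na^+ > Mg^2+ > Al^3+ > Si^4+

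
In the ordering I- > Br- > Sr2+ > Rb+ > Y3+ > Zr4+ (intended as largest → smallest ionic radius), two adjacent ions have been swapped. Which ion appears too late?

Rb+

The pair Sr2+, Rb+ is the wrong way round — both have 36 electrons but Z(Sr)=38 > Z(Rb)=37, so Sr2+ should be the smaller of the two. All other adjacent pairs agree with periodic trends, so Rb+ is the misplaced ion.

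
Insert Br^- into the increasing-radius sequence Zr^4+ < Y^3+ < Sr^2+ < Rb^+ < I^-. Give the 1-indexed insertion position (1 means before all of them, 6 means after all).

5

Electron counts and nuclear charges: Zr^4+ has 36 e⁻ (Z=40), Y^3+ has 36 e⁻ (Z=39), Sr^2+ has 36 e⁻ (Z=38), Rb^+ has 36 e⁻ (Z=37), Br^- has 36 e⁻ (Z=35), I^- has 54 e⁻ (Z=53). Zr^4+ < Y^3+ (both 36 e⁻, Z=40>39); Y^3+ < Sr^2+ (isoelectronic, higher Z=39 is smaller); Sr^2+ < Rb^+ (isoelectronic, higher Z=38 is smaller); Rb^+ < Br^- (both 36 e⁻, Z=37>35); Br^- < I^- (same group, 1 shell fewer).
With Br^- included the full order is Zr^4+ < Y^3+ < Sr^2+ < Rb^+ < Br^- < I^-, so it takes position 5.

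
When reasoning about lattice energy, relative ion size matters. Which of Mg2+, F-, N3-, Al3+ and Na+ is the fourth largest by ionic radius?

All of these have 10 electrons (isoelectronic). With the same electron cloud, the ion with the most protons pulls it in tightest. Nuclear charges: Al3+ (Z=13), Mg2+ (Z=12), Na+ (Z=11), F- (Z=9), N3- (Z=7). Highest Z is smallest.
That gives Al3+ < Mg2+ < Na+ < F- < N3-. From the largest end, number 4 is Mg2+.

Mg2+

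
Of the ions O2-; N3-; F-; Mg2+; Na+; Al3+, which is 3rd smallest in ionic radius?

Na+

These species are isoelectronic with 10 electrons. The only difference is the number of protons: Al3+ (Z=13), Mg2+ (Z=12), Na+ (Z=11), F- (Z=9), O2- (Z=8), N3- (Z=7). The strongest nuclear pull (Al3+) gives the smallest ion.
Full ascending order: Al3+ < Mg2+ < Na+ < F- < O2- < N3-. Counting from the smallest, position 3 is Na+.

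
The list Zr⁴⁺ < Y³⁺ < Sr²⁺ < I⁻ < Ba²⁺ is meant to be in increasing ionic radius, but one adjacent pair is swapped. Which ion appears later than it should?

Check each adjacent pair. I⁻ and Ba²⁺ are reversed: Ba²⁺ and I⁻ share 54 electrons; the higher nuclear charge on Ba (Z=56) contracts it more, so Ba²⁺ < I⁻. No other neighbouring pair contradicts the periodic trends, so Ba²⁺ is the ion listed too late.

Ba²⁺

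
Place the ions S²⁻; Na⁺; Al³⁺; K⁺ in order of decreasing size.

S²⁻ > K⁺ > Na⁺ > Al³⁺

Electron counts and nuclear charges: Al³⁺ (Z=13, 10 e⁻), Na⁺ (Z=11, 10 e⁻), K⁺ (Z=19, 18 e⁻), S²⁻ (Z=16, 18 e⁻). Al³⁺ < Na⁺ (isoelectronic, higher Z=13 is smaller); Na⁺ < K⁺ (same group, period 3 vs 4); K⁺ < S²⁻ (both 18 e⁻, Z=19>16).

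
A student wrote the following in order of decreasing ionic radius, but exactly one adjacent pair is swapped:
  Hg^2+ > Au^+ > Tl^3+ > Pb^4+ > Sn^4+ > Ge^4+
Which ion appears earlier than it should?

Hg^2+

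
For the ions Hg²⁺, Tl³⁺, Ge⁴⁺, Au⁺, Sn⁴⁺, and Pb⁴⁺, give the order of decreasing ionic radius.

Electron counts and nuclear charges: Ge⁴⁺: 28 e⁻, Z=32, Sn⁴⁺: 46 e⁻, Z=50, Pb⁴⁺: 78 e⁻, Z=82, Tl³⁺: 78 e⁻, Z=81, Hg²⁺: 78 e⁻, Z=80, Au⁺: 78 e⁻, Z=79. Ge⁴⁺ < Sn⁴⁺ (same group, 1 shell fewer); Sn⁴⁺ < Pb⁴⁺ (same group, period 5 vs 6); Pb⁴⁺ < Tl³⁺ (both 78 e⁻, Z=82>81); Tl³⁺ < Hg²⁺ (isoelectronic, higher Z=81 is smaller); Hg²⁺ < Au⁺ (isoelectronic, higher Z=80 is smaller).

Au⁺ > Hg²⁺ > Tl³⁺ > Pb⁴⁺ > Sn⁴⁺ > Ge⁴⁺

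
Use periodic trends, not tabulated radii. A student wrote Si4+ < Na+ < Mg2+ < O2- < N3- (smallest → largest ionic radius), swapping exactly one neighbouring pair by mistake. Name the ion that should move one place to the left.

Mg2+

Scanning neighbour by neighbour, only Na+/Mg2+ violates a trend: both have 10 electrons but Z(Mg)=12 > Z(Na)=11, so Mg2+ should be the smaller of the two. That makes Mg2+ the one sitting a position late relative to where it belongs.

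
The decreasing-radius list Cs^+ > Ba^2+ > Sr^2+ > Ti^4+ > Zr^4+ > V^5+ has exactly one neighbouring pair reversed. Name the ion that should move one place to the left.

Scanning neighbour by neighbour, only Ti^4+/Zr^4+ violates a trend: Ti^4+ and Zr^4+ are in one column with the same charge; the lighter period-4 ion has one fewer shell and is smaller. That makes Zr^4+ the one sitting a position late relative to where it belongs.

Zr^4+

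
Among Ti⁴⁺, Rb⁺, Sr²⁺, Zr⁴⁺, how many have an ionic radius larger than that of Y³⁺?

Work out protons and electrons: Ti⁴⁺: 18 e⁻, Z=22, Zr⁴⁺: 36 e⁻, Z=40, Y³⁺: 36 e⁻, Z=39, Sr²⁺: 36 e⁻, Z=38, Rb⁺: 36 e⁻, Z=37. Ti⁴⁺ < Zr⁴⁺ (same group, period 4 vs 5); Zr⁴⁺ < Y³⁺ (both 36 e⁻, Z=40>39); Y³⁺ < Sr²⁺ (both 36 e⁻, Z=39>38); Sr²⁺ < Rb⁺ (both 36 e⁻, Z=38>37).
Ordering all of them (including Y³⁺) by radius gives Ti⁴⁺ < Zr⁴⁺ < Y³⁺ < Sr²⁺ < Rb⁺. Count: 2.

2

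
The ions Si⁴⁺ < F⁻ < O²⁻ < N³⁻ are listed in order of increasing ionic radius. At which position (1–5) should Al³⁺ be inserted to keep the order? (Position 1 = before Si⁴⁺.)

These species are isoelectronic with 10 electrons. The only difference is the number of protons: Si⁴⁺ (Z=14), Al³⁺ (Z=13), F⁻ (Z=9), O²⁻ (Z=8), N³⁻ (Z=7). The strongest nuclear pull (Si⁴⁺) gives the smallest ion.
With Al³⁺ included the full order is Si⁴⁺ < Al³⁺ < F⁻ < O²⁻ < N³⁻, so it takes position 2.

2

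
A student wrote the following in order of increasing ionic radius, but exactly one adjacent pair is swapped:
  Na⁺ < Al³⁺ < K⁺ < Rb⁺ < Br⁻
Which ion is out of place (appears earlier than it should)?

Na⁺

The pair Na⁺, Al³⁺ is the wrong way round — both have 10 electrons but Z(Al)=13 > Z(Na)=11, so Al³⁺ should be the smaller of the two. All other adjacent pairs agree with periodic trends, so Na⁺ is the misplaced ion.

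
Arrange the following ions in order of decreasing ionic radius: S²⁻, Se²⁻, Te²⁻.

Te²⁻ > Se²⁻ > S²⁻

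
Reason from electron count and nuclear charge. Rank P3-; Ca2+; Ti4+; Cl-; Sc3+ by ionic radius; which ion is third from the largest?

Isoelectronic series (18 e⁻ each). Size is set by nuclear charge: more protons means a smaller ion. Ti4+ (Z=22), Sc3+ (Z=21), Ca2+ (Z=20), Cl- (Z=17), P3- (Z=15).
Full ascending order: Ti4+ < Sc3+ < Ca2+ < Cl- < P3-. Counting from the largest, position 3 is Ca2+.

Ca2+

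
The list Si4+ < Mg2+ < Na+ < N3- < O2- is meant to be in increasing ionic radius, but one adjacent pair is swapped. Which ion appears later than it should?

Scanning neighbour by neighbour, only N3-/O2- violates a trend: both have 10 electrons but Z(O)=8 > Z(N)=7, so O2- should be the smaller of the two. That makes O2- the one sitting a position late relative to where it belongs.

O2-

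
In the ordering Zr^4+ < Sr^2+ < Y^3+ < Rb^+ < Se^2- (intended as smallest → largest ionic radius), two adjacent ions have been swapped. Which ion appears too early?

Sr^2+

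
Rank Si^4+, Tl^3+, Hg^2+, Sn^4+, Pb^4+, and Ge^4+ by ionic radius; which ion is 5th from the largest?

Work out protons and electrons: Si^4+ (Z=14, 10 e⁻), Ge^4+ (Z=32, 28 e⁻), Sn^4+ (Z=50, 46 e⁻), Pb^4+ (Z=82, 78 e⁻), Tl^3+ (Z=81, 78 e⁻), Hg^2+ (Z=80, 78 e⁻). Si^4+ < Ge^4+ (same group, period 3 vs 4); Ge^4+ < Sn^4+ (same group, period 4 vs 5); Sn^4+ < Pb^4+ (same group, period 5 vs 6); Pb^4+ < Tl^3+ (isoelectronic, higher Z=82 is smaller); Tl^3+ < Hg^2+ (both 78 e⁻, Z=81>80).
Full ascending order: Si^4+ < Ge^4+ < Sn^4+ < Pb^4+ < Tl^3+ < Hg^2+. Counting from the largest, position 5 is Ge^4+.

Ge^4+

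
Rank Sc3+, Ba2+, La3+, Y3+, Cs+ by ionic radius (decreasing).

Cs+ > Ba2+ > La3+ > Y3+ > Sc3+

Work out protons and electrons: Sc3+ (Z=21, 18 e⁻), Y3+ (Z=39, 36 e⁻), La3+ (Z=57, 54 e⁻), Ba2+ (Z=56, 54 e⁻), Cs+ (Z=55, 54 e⁻). Sc3+ < Y3+ (same group, period 4 vs 5); Y3+ < La3+ (same group, period 5 vs 6); La3+ < Ba2+ (isoelectronic, higher Z=57 is smaller); Ba2+ < Cs+ (both 54 e⁻, Z=56>55).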